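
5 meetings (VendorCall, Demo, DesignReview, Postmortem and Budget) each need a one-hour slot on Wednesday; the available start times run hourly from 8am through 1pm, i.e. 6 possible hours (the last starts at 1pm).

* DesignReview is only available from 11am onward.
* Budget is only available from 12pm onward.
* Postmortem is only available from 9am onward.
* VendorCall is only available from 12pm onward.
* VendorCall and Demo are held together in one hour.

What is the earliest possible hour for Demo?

12pm

Demo must be in the same hour as VendorCall, which can't be before 12pm, so Demo is at least 12pm.
Demo at 12pm is achievable: Demo in 12pm; DesignReview in 11am; Postmortem in 9am; Budget in 12pm; VendorCall in 12pm.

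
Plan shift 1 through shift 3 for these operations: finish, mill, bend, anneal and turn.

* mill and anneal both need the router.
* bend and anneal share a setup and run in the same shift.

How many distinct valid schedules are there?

Splitting on finish: it can be shift 1 (18), shift 2 (18), shift 3 (18). Listing each branch's schedules as (mill, bend, anneal, turn) by shift number:
finish=shift 1: (1,2,2,1) (1,2,2,2) (1,2,2,3) (1,3,3,1) (1,3,3,2) (1,3,3,3) (2,1,1,1) (2,1,1,2) (2,1,1,3) (2,3,3,1) (2,3,3,2) (2,3,3,3) (3,1,1,1) (3,1,1,2) (3,1,1,3) (3,2,2,1) (3,2,2,2) (3,2,2,3) — 18.
finish=shift 2: (1,2,2,1) (1,2,2,2) (1,2,2,3) (1,3,3,1) (1,3,3,2) (1,3,3,3) (2,1,1,1) (2,1,1,2) (2,1,1,3) (2,3,3,1) (2,3,3,2) (2,3,3,3) (3,1,1,1) (3,1,1,2) (3,1,1,3) (3,2,2,1) (3,2,2,2) (3,2,2,3) — 18.
finish=shift 3: (1,2,2,1) (1,2,2,2) (1,2,2,3) (1,3,3,1) (1,3,3,2) (1,3,3,3) (2,1,1,1) (2,1,1,2) (2,1,1,3) (2,3,3,1) (2,3,3,2) (2,3,3,3) (3,1,1,1) (3,1,1,2) (3,1,1,3) (3,2,2,1) (3,2,2,2) (3,2,2,3) — 18.
Summing: 18 + 18 + 18 = 54.

54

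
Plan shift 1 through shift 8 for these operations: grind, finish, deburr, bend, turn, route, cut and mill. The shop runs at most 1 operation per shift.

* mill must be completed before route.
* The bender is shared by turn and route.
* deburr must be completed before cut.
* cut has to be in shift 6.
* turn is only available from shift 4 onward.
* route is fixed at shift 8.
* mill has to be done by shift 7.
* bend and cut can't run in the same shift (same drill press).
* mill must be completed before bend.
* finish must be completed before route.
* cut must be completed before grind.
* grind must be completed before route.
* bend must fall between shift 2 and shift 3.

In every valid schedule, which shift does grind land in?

shift 7

cut is fixed at shift 6 and must come before grind, so grind is at least shift 7.
route is fixed at shift 8 and must come after grind, so grind is at most shift 7.
So grind must be shift 7.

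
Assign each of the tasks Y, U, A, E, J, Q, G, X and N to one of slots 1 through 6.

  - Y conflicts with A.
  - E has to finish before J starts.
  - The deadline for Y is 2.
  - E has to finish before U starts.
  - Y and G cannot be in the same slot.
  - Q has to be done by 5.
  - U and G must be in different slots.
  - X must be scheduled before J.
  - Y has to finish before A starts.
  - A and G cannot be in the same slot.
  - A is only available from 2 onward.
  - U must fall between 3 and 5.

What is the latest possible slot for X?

5

Downstream work caps X at 5.
X at 5 is achievable: A in 2; U in 3; X in 5; Y in 1; Q in 1; E in 1; N in 1; G in 4; J in 6.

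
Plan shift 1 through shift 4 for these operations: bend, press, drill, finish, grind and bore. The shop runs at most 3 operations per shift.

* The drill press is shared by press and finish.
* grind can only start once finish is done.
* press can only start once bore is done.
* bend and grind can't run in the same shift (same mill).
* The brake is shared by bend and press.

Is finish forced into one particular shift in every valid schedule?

finish can be shift 1 (e.g. bend=shift 1, bore=shift 1, finish=shift 1, grind=shift 2, press=shift 2, drill=shift 2) or shift 2 (e.g. grind in shift 3, bore in shift 1, drill in shift 1, press in shift 3, bend in shift 1, finish in shift 2).

No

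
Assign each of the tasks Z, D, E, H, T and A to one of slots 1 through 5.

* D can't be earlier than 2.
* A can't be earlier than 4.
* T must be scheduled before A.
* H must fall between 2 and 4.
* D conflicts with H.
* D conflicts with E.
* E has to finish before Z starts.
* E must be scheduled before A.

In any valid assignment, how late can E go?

Downstream work caps E at 4.
E at 4 is achievable: H=2; A=5; T=1; D=3; E=4; Z=5.

4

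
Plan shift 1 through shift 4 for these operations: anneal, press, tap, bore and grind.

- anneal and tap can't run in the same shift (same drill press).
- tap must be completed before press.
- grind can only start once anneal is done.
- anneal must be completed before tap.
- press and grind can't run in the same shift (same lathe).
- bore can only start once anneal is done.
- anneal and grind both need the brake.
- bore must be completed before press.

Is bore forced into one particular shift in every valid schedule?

No

bore can be shift 2 (e.g. bore in shift 2, grind in shift 2, press in shift 3, anneal in shift 1, tap in shift 2) or shift 3 (e.g. tap=shift 2, press=shift 4, anneal=shift 1, bore=shift 3, grind=shift 2).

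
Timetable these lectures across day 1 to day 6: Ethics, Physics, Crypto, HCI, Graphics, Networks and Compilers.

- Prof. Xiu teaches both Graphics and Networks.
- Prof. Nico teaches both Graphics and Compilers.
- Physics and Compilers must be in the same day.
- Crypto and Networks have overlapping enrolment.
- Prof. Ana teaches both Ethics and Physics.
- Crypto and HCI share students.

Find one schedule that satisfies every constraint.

Crypto=day 1; HCI=day 2; Compilers=day 2; Networks=day 2; Graphics=day 1; Ethics=day 1; Physics=day 2

Checking: Ethics(day 1) != Physics(day 2); Crypto(day 1) != HCI(day 2); Graphics(day 1) != Networks(day 2); Graphics(day 1) != Compilers(day 2); Crypto(day 1) != Networks(day 2); Physics = Compilers = day 2.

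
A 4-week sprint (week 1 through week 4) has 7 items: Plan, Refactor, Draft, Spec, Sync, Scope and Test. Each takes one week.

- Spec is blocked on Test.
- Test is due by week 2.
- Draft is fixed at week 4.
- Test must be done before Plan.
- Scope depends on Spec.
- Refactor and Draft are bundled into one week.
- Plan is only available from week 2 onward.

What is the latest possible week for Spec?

week 3

Precedence pushes Spec to at least week 2; downstream work caps Spec at week 3.
Spec at week 3 is achievable: Spec in week 3, Refactor in week 4, Scope in week 4, Plan in week 2, Draft in week 4, Sync in week 1, Test in week 1.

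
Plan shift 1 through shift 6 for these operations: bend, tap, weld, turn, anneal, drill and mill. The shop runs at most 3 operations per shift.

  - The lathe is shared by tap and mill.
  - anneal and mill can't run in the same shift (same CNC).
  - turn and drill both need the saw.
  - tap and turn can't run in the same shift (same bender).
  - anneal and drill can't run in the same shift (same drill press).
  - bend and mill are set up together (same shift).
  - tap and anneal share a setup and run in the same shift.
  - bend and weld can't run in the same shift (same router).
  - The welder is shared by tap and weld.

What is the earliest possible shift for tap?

tap at shift 1 is achievable: bend -> shift 2; drill -> shift 3; turn -> shift 2; weld -> shift 3; mill -> shift 2; tap -> shift 1; anneal -> shift 1.

shift 1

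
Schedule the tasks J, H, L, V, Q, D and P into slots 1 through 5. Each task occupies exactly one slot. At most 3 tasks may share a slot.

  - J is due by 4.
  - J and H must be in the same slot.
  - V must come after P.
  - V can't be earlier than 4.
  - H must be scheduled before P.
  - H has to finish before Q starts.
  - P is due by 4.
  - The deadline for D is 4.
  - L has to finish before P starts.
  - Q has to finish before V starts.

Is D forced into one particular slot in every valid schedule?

D can be 1 (e.g. J=1; Q=2; H=1; D=1; L=2; P=3; V=4) or 2 (e.g. H=1; D=2; Q=2; L=1; J=1; V=4; P=2).

No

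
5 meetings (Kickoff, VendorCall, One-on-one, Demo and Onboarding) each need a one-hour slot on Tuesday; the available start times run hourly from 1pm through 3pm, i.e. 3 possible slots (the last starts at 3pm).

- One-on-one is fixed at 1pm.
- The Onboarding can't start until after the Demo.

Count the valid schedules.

Splitting on Kickoff: it can be 1pm (9), 2pm (9), 3pm (9). Listing each branch's schedules as (VendorCall, One-on-one, Demo, Onboarding):
Kickoff=1pm: (1pm,1pm,1pm,2pm) (1pm,1pm,1pm,3pm) (1pm,1pm,2pm,3pm) (2pm,1pm,1pm,2pm) (2pm,1pm,1pm,3pm) (2pm,1pm,2pm,3pm) (3pm,1pm,1pm,2pm) (3pm,1pm,1pm,3pm) (3pm,1pm,2pm,3pm) — 9.
Kickoff=2pm: (1pm,1pm,1pm,2pm) (1pm,1pm,1pm,3pm) (1pm,1pm,2pm,3pm) (2pm,1pm,1pm,2pm) (2pm,1pm,1pm,3pm) (2pm,1pm,2pm,3pm) (3pm,1pm,1pm,2pm) (3pm,1pm,1pm,3pm) (3pm,1pm,2pm,3pm) — 9.
Kickoff=3pm: (1pm,1pm,1pm,2pm) (1pm,1pm,1pm,3pm) (1pm,1pm,2pm,3pm) (2pm,1pm,1pm,2pm) (2pm,1pm,1pm,3pm) (2pm,1pm,2pm,3pm) (3pm,1pm,1pm,2pm) (3pm,1pm,1pm,3pm) (3pm,1pm,2pm,3pm) — 9.
Summing: 9 + 9 + 9 = 27.

27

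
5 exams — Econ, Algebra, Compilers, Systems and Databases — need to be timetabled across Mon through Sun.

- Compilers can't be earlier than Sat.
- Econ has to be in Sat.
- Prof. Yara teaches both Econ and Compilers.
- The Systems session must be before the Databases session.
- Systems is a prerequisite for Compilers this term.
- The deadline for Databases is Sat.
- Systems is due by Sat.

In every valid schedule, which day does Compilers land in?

Compilers's window is Sat–Sun.
Econ is fixed at Sat, and Compilers can't share a day with Econ.
So Compilers must be Sun.

Sun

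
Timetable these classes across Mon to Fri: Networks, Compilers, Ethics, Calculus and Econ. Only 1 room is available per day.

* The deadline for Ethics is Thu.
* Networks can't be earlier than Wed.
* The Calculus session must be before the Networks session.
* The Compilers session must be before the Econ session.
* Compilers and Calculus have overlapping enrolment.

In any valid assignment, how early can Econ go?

Tue

Precedence pushes Econ to at least Tue.
Econ at Tue is achievable: Compilers in Mon, Networks in Fri, Ethics in Wed, Calculus in Thu, Econ in Tue.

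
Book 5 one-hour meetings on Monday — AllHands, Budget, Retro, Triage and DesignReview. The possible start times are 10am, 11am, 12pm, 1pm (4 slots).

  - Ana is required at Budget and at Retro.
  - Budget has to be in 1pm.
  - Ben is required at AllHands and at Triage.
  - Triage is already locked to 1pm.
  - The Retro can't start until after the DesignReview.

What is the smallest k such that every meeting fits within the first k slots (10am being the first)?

The precedence chain requires at least 2 distinct slots.
Budget can't be placed before 1pm — that is slot 4 counting from 10am — so the schedule must run through at least 4 slots.
4 works (last occupied slot: 1pm): for example Budget in 1pm, Triage in 1pm, AllHands in 10am, Retro in 11am, DesignReview in 10am.

4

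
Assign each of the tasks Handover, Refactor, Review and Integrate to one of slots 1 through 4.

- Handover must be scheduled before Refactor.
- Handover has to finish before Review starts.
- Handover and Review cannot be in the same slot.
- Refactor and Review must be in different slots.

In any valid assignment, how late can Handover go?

2

Downstream work caps Handover at 3.
Handover at 2 is achievable: Handover in 2, Integrate in 1, Review in 4, Refactor in 3.
Nothing later works — the conflict constraints rule out every slot after 2.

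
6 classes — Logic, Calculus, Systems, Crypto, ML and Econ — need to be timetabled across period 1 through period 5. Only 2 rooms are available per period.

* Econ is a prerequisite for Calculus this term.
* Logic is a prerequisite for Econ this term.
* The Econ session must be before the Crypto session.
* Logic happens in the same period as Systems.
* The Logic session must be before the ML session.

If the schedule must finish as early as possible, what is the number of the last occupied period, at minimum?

The precedence chain requires at least 3 distinct periods.
With at most 2 per period and 6 classes, at least 3 periods are needed.
3 works (last occupied period: period 3): for example Calculus in period 3, Crypto in period 3, Systems in period 1, Econ in period 2, ML in period 2, Logic in period 1.

3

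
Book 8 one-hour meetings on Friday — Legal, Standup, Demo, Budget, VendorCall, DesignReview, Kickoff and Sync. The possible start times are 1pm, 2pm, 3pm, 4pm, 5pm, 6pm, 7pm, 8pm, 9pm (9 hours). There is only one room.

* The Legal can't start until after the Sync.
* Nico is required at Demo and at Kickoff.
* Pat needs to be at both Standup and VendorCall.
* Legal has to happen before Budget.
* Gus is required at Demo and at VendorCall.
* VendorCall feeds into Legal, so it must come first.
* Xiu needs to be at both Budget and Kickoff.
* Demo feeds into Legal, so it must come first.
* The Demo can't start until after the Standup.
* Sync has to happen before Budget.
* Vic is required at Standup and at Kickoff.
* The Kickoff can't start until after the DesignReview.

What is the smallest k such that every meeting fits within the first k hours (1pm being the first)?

8

The precedence chain requires at least 4 distinct hours.
With at most 1 per hour and 8 meetings, at least 8 hours are needed.
8 works (last occupied hour: 8pm): for example Legal in 5pm, DesignReview in 7pm, VendorCall in 4pm, Demo in 2pm, Standup in 1pm, Kickoff in 8pm, Sync in 3pm, Budget in 6pm.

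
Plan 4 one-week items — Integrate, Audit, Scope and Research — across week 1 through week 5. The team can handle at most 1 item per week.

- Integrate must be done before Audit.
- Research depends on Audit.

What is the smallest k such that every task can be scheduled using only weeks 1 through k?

4 weeks

The precedence chain requires at least 3 distinct weeks.
With at most 1 per week and 4 tasks, at least 4 weeks are needed.
4 works (last occupied week: week 4): for example Audit -> week 2, Scope -> week 4, Integrate -> week 1, Research -> week 3.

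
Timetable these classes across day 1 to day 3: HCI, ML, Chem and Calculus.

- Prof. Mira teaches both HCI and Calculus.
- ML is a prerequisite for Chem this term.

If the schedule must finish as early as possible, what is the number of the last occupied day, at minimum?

The precedence chain requires at least 2 distinct days.
2 works (last occupied day: day 2): for example Calculus -> day 2; Chem -> day 2; ML -> day 1; HCI -> day 1.

day 2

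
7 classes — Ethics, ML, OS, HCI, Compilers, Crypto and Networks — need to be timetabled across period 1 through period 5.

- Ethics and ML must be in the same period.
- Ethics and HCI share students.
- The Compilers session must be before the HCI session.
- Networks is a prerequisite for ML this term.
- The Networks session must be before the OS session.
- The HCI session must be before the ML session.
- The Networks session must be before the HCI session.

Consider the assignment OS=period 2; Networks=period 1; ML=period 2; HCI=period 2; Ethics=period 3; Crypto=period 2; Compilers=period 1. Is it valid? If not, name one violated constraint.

Networks is a prerequisite for ML this term — holds.
The Networks session must be before the HCI session — holds.
The Networks session must be before the OS session — holds.
Ethics and ML must be in the same period — violated.
The Compilers session must be before the HCI session — holds.
Ethics and HCI share students — holds.
The HCI session must be before the ML session — violated.

No — it violates: Ethics and ML must be in the same period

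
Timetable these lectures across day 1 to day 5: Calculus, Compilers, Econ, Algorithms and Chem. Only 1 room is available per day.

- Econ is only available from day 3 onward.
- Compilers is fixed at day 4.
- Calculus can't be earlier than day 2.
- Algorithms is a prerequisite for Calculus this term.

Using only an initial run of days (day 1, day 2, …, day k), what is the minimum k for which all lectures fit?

The precedence chain requires at least 2 distinct days.
With at most 1 per day and 5 lectures, at least 5 days are needed.
Compilers can't be placed before day 4, so the schedule must run through at least day 4.
5 works (last occupied day: day 5): for example Chem in day 5, Calculus in day 2, Compilers in day 4, Algorithms in day 1, Econ in day 3.

5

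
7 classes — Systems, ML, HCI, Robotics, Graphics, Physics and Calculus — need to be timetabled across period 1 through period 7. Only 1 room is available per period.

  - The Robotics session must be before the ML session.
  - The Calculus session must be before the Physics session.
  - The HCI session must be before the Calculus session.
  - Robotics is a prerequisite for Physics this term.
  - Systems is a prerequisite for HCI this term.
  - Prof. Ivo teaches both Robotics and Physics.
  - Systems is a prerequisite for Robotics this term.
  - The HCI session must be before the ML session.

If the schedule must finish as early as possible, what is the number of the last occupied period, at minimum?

The precedence chain requires at least 4 distinct periods.
With at most 1 per period and 7 classes, at least 7 periods are needed.
7 works (last occupied period: period 7): for example Robotics=period 3; HCI=period 2; Physics=period 6; Calculus=period 5; Graphics=period 7; Systems=period 1; ML=period 4.

7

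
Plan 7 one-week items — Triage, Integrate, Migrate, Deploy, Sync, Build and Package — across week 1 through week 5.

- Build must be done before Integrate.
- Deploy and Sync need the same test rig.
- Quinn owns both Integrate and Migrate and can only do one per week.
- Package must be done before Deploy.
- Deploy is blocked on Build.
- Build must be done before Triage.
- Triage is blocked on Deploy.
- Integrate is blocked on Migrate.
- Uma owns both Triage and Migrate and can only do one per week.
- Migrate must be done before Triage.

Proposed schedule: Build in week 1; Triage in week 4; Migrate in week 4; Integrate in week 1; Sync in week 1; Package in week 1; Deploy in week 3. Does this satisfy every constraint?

No — it violates: Integrate is blocked on Migrate

Uma owns both Triage and Migrate and can only do one per week — violated.
Quinn owns both Integrate and Migrate and can only do one per week — holds.
Migrate must be done before Triage — violated.
Package must be done before Deploy — holds.
Triage is blocked on Deploy — holds.
Integrate is blocked on Migrate — violated.
Build must be done before Triage — holds.
Deploy is blocked on Build — holds.
Deploy and Sync need the same test rig — holds.
Build must be done before Integrate — violated.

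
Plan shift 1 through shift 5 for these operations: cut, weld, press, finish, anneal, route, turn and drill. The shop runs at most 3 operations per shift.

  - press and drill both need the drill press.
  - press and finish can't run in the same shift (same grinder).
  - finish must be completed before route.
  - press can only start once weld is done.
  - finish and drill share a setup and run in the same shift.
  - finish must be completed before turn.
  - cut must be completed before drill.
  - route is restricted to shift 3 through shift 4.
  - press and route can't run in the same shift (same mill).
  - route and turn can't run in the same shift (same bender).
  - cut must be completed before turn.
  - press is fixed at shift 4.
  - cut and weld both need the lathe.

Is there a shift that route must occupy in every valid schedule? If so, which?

shift 3

route's window is shift 3–shift 4.
press is fixed at shift 4, and route can't share a shift with press.
So route must be shift 3.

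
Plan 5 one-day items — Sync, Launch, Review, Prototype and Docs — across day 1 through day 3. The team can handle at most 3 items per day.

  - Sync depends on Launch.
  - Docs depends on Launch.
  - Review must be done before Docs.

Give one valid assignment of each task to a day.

Review=day 1; Launch=day 1; Docs=day 2; Sync=day 2; Prototype=day 1

Checking: Launch(day 1) before Docs(day 2); Review(day 1) before Docs(day 2); Launch(day 1) before Sync(day 2); max 3 per day (cap 3).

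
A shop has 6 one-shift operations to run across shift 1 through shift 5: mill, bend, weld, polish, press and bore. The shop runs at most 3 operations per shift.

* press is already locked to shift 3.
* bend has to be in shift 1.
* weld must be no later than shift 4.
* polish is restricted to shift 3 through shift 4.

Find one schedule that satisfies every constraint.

bore=shift 2, mill=shift 1, bend=shift 1, weld=shift 1, press=shift 3, polish=shift 3

Checking: weld=shift 1 in [shift 1,shift 4]; bend=shift 1 in [shift 1,shift 1]; press=shift 3 in [shift 3,shift 3]; polish=shift 3 in [shift 3,shift 4]; max 3 per shift (cap 3).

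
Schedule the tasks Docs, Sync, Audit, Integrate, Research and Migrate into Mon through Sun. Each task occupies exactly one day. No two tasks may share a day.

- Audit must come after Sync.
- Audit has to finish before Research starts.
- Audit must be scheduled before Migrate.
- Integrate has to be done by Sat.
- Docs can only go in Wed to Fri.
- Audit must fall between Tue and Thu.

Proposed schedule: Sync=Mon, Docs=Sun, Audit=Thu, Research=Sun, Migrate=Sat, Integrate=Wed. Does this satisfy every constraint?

Docs can only go in Wed to Fri — violated.
Audit has to finish before Research starts — holds.
Audit must come after Sync — holds.
Integrate has to be done by Sat — holds.
Audit must fall between Tue and Thu — holds.
No two tasks may share a day — violated.
Audit must be scheduled before Migrate — holds.

No. Docs can only go in Wed to Fri is not satisfied.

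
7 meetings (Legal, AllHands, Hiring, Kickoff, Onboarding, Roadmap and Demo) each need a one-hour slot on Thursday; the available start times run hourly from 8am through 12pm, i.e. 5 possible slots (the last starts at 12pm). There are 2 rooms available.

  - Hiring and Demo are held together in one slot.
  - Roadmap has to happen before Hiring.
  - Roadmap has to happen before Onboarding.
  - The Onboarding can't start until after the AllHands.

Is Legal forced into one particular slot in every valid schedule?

Legal can be 8am (e.g. Roadmap=8am, Legal=8am, AllHands=9am, Onboarding=10am, Kickoff=9am, Demo=11am, Hiring=11am) or 9am (e.g. Legal -> 9am, Demo -> 10am, Roadmap -> 8am, Hiring -> 10am, Kickoff -> 11am, Onboarding -> 9am, AllHands -> 8am).

No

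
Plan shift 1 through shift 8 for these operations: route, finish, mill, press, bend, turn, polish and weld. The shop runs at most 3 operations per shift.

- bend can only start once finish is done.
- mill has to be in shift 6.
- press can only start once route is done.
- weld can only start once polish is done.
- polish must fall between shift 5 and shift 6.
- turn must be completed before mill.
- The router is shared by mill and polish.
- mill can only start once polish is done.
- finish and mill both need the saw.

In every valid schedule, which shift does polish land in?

shift 5

polish's window is shift 5–shift 6.
mill is fixed at shift 6, and polish can't share a shift with mill.
So polish must be shift 5.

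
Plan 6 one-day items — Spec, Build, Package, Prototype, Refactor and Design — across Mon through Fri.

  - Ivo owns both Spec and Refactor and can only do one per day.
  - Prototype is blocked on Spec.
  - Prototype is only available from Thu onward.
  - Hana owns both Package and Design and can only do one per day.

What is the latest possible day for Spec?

Thu

Downstream work caps Spec at Thu.
Spec at Thu is achievable: Spec=Thu, Build=Mon, Refactor=Mon, Package=Mon, Design=Tue, Prototype=Fri.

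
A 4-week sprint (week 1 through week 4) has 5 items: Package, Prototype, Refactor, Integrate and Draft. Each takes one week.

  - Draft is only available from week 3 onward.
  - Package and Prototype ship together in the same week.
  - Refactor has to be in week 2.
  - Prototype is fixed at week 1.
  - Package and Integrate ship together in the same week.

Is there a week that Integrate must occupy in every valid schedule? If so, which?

week 1

Integrate must be in the same week as Prototype, which can't be after week 1, so Integrate is at most week 1.
So Integrate is pinned to week 1.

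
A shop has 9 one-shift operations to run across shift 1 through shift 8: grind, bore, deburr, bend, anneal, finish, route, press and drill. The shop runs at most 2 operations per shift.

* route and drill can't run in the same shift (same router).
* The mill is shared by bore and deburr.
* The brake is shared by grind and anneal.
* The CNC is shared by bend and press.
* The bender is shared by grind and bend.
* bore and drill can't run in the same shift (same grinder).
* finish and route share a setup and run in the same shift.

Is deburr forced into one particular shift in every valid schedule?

deburr can be shift 1 (e.g. bend -> shift 2, press -> shift 3, grind -> shift 1, deburr -> shift 1, bore -> shift 2, finish -> shift 4, drill -> shift 5, anneal -> shift 3, route -> shift 4) or shift 2 (e.g. bend=shift 2, grind=shift 1, deburr=shift 2, route=shift 4, finish=shift 4, bore=shift 1, anneal=shift 3, press=shift 3, drill=shift 5).

No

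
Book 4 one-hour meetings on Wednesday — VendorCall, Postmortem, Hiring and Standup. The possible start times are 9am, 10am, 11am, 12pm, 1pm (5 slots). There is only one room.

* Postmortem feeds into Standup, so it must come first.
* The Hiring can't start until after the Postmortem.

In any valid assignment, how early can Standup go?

10am

Precedence pushes Standup to at least 10am.
Standup at 10am is achievable: VendorCall=12pm; Hiring=11am; Postmortem=9am; Standup=10am.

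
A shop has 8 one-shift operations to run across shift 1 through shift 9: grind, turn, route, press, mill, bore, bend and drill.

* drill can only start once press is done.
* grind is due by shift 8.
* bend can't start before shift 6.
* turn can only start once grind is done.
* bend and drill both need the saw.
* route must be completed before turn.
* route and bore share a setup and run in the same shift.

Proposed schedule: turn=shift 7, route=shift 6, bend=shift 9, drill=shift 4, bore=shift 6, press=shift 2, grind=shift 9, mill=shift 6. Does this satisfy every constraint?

No. grind is due by shift 8 is not satisfied.

route must be completed before turn — holds.
bend and drill both need the saw — holds.
route and bore share a setup and run in the same shift — holds.
grind is due by shift 8 — violated.
turn can only start once grind is done — violated.
bend can't start before shift 6 — holds.
drill can only start once press is done — holds.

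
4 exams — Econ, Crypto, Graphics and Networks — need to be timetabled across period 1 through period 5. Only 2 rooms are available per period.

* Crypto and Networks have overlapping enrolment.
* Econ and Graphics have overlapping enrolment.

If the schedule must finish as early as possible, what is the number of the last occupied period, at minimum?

With at most 2 per period and 4 exams, at least 2 periods are needed.
2 works (last occupied period: period 2): for example Crypto in period 1, Econ in period 1, Graphics in period 2, Networks in period 2.

2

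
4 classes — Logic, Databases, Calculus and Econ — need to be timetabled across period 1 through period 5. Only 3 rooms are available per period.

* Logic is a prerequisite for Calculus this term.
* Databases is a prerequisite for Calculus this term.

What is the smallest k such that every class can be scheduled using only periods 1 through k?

The precedence chain requires at least 2 distinct periods.
With at most 3 per period and 4 classes, at least 2 periods are needed.
2 works (last occupied period: period 2): for example Calculus=period 2, Econ=period 1, Logic=period 1, Databases=period 1.

2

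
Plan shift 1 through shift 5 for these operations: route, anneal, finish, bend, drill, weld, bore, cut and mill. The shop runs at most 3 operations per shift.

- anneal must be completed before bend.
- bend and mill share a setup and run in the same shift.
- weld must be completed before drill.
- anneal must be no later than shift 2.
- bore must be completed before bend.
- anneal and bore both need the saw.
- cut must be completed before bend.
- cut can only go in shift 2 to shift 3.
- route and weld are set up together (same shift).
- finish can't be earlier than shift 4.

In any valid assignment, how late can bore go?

shift 4

Downstream work caps bore at shift 4.
bore at shift 4 is achievable: bend in shift 5; bore in shift 4; mill in shift 5; weld in shift 1; anneal in shift 1; drill in shift 2; route in shift 1; finish in shift 4; cut in shift 2.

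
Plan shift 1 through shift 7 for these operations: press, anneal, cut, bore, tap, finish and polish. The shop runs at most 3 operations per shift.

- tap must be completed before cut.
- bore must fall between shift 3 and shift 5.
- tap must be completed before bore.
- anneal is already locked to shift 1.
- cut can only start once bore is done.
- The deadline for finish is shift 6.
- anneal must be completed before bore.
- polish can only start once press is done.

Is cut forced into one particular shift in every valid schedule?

cut can be shift 4 (e.g. tap -> shift 1; press -> shift 2; finish -> shift 1; anneal -> shift 1; cut -> shift 4; bore -> shift 3; polish -> shift 3) or shift 5 (e.g. anneal=shift 1, press=shift 2, bore=shift 3, tap=shift 1, polish=shift 3, finish=shift 1, cut=shift 5).

No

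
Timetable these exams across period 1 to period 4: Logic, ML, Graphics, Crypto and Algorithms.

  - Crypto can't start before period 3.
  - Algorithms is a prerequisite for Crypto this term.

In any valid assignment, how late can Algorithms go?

period 3

Downstream work caps Algorithms at period 3.
Algorithms at period 3 is achievable: ML -> period 1, Crypto -> period 4, Algorithms -> period 3, Logic -> period 1, Graphics -> period 1.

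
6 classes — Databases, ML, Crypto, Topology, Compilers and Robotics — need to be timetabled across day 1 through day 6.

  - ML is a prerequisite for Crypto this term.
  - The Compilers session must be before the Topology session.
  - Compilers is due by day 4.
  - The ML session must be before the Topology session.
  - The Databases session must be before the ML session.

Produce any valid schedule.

ML=day 2; Compilers=day 1; Topology=day 3; Robotics=day 1; Crypto=day 3; Databases=day 1

Checking: Compilers(day 1) before Topology(day 3); ML(day 2) before Crypto(day 3); ML(day 2) before Topology(day 3); Databases(day 1) before ML(day 2); Compilers=day 1 in [day 1,day 4].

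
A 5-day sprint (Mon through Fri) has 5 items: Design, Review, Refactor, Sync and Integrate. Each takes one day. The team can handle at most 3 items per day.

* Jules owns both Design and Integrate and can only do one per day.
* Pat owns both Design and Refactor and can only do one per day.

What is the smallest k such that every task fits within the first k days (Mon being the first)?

With at most 3 per day and 5 tasks, at least 2 days are needed.
2 works (last occupied day: Tue): for example Refactor in Tue, Sync in Mon, Design in Mon, Integrate in Tue, Review in Mon.

2 days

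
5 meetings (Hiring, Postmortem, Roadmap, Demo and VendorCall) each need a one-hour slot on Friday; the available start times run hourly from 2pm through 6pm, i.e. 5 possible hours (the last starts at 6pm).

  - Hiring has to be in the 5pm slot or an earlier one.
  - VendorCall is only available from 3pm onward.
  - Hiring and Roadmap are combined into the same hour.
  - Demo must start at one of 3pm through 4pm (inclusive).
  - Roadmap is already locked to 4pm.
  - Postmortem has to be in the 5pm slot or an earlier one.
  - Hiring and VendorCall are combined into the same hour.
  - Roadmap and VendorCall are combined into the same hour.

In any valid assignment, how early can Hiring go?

4pm

Hiring must be in the same hour as Roadmap, which can't be before 4pm, so Hiring is at least 4pm; Hiring's own window allows nothing later than 5pm; Hiring must be in the same hour as Roadmap, which can't be after 4pm, so Hiring is at most 4pm.
Hiring at 4pm is achievable: Postmortem in 2pm; Demo in 3pm; Roadmap in 4pm; Hiring in 4pm; VendorCall in 4pm.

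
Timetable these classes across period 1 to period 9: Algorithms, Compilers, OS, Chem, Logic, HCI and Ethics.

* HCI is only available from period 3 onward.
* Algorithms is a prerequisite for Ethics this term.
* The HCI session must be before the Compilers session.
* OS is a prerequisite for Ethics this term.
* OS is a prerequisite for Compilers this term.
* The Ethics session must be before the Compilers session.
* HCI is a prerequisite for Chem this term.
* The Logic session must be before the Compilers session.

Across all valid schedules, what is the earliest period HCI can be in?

HCI is available from period 3; downstream work caps HCI at period 8.
HCI at period 3 is achievable: OS -> period 1, Algorithms -> period 1, Compilers -> period 4, Logic -> period 1, HCI -> period 3, Ethics -> period 2, Chem -> period 4.

period 3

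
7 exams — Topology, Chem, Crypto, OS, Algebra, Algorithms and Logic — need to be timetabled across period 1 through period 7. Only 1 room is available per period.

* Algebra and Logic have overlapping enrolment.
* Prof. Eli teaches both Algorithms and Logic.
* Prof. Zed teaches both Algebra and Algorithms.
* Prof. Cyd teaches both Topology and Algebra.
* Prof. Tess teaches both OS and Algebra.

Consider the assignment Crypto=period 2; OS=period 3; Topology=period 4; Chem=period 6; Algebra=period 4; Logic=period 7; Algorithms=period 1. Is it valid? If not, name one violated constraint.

No — it violates: Prof. Cyd teaches both Topology and Algebra

Prof. Tess teaches both OS and Algebra — holds.
Only 1 room is available per period — violated.
Prof. Zed teaches both Algebra and Algorithms — holds.
Algebra and Logic have overlapping enrolment — holds.
Prof. Eli teaches both Algorithms and Logic — holds.
Prof. Cyd teaches both Topology and Algebra — violated.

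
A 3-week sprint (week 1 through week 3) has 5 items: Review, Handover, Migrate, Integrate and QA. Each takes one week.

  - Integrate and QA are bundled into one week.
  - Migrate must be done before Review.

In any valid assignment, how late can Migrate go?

week 2

Downstream work caps Migrate at week 2.
Migrate at week 2 is achievable: Handover=week 1; Review=week 3; QA=week 1; Integrate=week 1; Migrate=week 2.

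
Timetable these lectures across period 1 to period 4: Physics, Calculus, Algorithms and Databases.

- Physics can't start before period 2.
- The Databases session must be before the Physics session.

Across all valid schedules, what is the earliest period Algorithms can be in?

Algorithms at period 1 is achievable: Algorithms=period 1, Physics=period 2, Databases=period 1, Calculus=period 1.

period 1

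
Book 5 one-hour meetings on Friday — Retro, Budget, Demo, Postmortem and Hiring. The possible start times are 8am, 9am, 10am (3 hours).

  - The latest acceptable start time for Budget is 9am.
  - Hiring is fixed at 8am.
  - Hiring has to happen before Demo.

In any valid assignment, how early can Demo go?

9am

Precedence pushes Demo to at least 9am.
Demo at 9am is achievable: Retro=8am; Demo=9am; Hiring=8am; Postmortem=8am; Budget=8am.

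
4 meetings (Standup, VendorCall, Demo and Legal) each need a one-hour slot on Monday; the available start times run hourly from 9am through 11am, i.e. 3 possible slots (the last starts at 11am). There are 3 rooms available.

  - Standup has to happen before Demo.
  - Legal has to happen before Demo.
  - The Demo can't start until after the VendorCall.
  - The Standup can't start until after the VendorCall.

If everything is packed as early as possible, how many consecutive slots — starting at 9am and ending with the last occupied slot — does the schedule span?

3

The precedence chain requires at least 3 distinct slots.
With at most 3 per slot and 4 meetings, at least 2 slots are needed.
3 works (last occupied slot: 11am): for example Demo -> 11am, Legal -> 9am, VendorCall -> 9am, Standup -> 10am.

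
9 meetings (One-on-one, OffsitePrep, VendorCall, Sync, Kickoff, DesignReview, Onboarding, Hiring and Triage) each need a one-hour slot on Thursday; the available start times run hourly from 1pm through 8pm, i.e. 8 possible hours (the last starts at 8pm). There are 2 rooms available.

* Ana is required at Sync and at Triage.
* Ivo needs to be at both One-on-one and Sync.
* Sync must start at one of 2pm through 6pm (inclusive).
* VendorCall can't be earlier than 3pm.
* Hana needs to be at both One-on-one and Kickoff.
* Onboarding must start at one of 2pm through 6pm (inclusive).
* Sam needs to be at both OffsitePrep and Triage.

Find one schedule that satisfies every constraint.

Onboarding -> 2pm; Sync -> 2pm; OffsitePrep -> 1pm; Triage -> 5pm; One-on-one -> 1pm; Kickoff -> 3pm; VendorCall -> 3pm; Hiring -> 4pm; DesignReview -> 4pm

Checking: One-on-one(1pm) != Kickoff(3pm); Sync(2pm) != Triage(5pm); OffsitePrep(1pm) != Triage(5pm); One-on-one(1pm) != Sync(2pm); Sync=2pm in [2pm,6pm]; VendorCall=3pm in [3pm,8pm]; Onboarding=2pm in [2pm,6pm]; max 2 per hour (cap 2).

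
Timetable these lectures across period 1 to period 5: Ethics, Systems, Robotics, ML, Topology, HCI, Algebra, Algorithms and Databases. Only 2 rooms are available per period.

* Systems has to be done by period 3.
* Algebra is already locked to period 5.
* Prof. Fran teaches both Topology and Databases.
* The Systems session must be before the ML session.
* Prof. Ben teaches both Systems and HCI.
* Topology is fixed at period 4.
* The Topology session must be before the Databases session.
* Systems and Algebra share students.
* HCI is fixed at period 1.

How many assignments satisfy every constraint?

48

Splitting on Ethics: it can be period 1 (12), period 2 (15), period 3 (15), period 4 (6). Listing each branch's schedules as (Systems, Robotics, ML, Topology, HCI, Algebra, Algorithms, Databases) by period number:
Ethics=period 1: (2,2,3,4,1,5,3,5) (2,2,3,4,1,5,4,5) (2,2,4,4,1,5,3,5) (2,3,3,4,1,5,2,5) (2,3,3,4,1,5,4,5) (2,3,4,4,1,5,2,5) (2,3,4,4,1,5,3,5) (2,4,3,4,1,5,2,5) (2,4,3,4,1,5,3,5) (3,2,4,4,1,5,2,5) (3,2,4,4,1,5,3,5) (3,3,4,4,1,5,2,5) — 12.
Ethics=period 2: (2,1,3,4,1,5,3,5) (2,1,3,4,1,5,4,5) (2,1,4,4,1,5,3,5) (2,3,3,4,1,5,1,5) (2,3,3,4,1,5,4,5) (2,3,4,4,1,5,1,5) (2,3,4,4,1,5,3,5) (2,4,3,4,1,5,1,5) (2,4,3,4,1,5,3,5) (3,1,4,4,1,5,2,5) (3,1,4,4,1,5,3,5) (3,2,4,4,1,5,1,5) (3,2,4,4,1,5,3,5) (3,3,4,4,1,5,1,5) (3,3,4,4,1,5,2,5) — 15.
Ethics=period 3: (2,1,3,4,1,5,2,5) (2,1,3,4,1,5,4,5) (2,1,4,4,1,5,2,5) (2,1,4,4,1,5,3,5) (2,2,3,4,1,5,1,5) (2,2,3,4,1,5,4,5) (2,2,4,4,1,5,1,5) (2,2,4,4,1,5,3,5) (2,3,4,4,1,5,1,5) (2,3,4,4,1,5,2,5) (2,4,3,4,1,5,1,5) (2,4,3,4,1,5,2,5) (3,1,4,4,1,5,2,5) (3,2,4,4,1,5,1,5) (3,2,4,4,1,5,2,5) — 15.
Ethics=period 4: (2,1,3,4,1,5,2,5) (2,1,3,4,1,5,3,5) (2,2,3,4,1,5,1,5) (2,2,3,4,1,5,3,5) (2,3,3,4,1,5,1,5) (2,3,3,4,1,5,2,5) — 6.
Summing: 12 + 15 + 15 + 6 = 48.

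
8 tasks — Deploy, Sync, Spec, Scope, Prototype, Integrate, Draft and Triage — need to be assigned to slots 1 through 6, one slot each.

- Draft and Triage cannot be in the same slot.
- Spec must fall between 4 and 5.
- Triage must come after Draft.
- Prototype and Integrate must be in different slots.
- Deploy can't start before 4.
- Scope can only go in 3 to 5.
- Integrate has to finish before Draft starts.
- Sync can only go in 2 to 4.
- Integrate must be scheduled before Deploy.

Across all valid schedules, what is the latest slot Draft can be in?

Precedence pushes Draft to at least 2; downstream work caps Draft at 5.
Draft at 5 is achievable: Prototype=2, Scope=3, Triage=6, Integrate=1, Spec=4, Deploy=4, Draft=5, Sync=2.

5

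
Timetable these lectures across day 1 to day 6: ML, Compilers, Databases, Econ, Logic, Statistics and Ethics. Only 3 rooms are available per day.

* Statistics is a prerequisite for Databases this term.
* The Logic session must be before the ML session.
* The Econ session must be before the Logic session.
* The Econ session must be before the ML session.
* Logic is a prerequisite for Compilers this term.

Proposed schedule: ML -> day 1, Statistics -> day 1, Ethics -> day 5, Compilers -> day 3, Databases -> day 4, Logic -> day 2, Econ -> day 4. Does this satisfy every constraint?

The Econ session must be before the ML session — violated.
Logic is a prerequisite for Compilers this term — holds.
Only 3 rooms are available per day — holds.
The Logic session must be before the ML session — violated.
The Econ session must be before the Logic session — violated.
Statistics is a prerequisite for Databases this term — holds.

Invalid. The Econ session must be before the ML session.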